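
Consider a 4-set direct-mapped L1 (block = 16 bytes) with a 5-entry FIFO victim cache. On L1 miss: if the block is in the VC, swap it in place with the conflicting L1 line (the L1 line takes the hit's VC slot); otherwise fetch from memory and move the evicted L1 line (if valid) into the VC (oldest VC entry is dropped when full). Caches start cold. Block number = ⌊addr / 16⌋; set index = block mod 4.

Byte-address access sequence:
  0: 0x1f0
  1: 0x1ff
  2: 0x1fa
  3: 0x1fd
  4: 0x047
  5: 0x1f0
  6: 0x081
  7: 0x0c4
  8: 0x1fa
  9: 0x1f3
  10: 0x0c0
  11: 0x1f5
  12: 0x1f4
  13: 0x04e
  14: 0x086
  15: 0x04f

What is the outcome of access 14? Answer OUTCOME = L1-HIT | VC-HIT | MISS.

OUTCOME = VC-HIT

  [0] addr=0x1f0 blk=31 s=3: MISS | VC []
  [1] addr=0x1ff blk=31 s=3: L1-HIT | VC []
  [2] addr=0x1fa blk=31 s=3: L1-HIT | VC []
  [3] addr=0x1fd blk=31 s=3: L1-HIT | VC []
  [4] addr=0x47 blk=4 s=0: MISS | VC []
  [5] addr=0x1f0 blk=31 s=3: L1-HIT | VC []
  [6] addr=0x81 blk=8 s=0: MISS | VC [4]
  [7] addr=0xc4 blk=12 s=0: MISS | VC [4, 8]
  [8] addr=0x1fa blk=31 s=3: L1-HIT | VC [4, 8]
  [9] addr=0x1f3 blk=31 s=3: L1-HIT | VC [4, 8]
  [10] addr=0xc0 blk=12 s=0: L1-HIT | VC [4, 8]
  [11] addr=0x1f5 blk=31 s=3: L1-HIT | VC [4, 8]
  [12] addr=0x1f4 blk=31 s=3: L1-HIT | VC [4, 8]
  [13] addr=0x4e blk=4 s=0: VC-HIT | VC [12, 8]
  [14] addr=0x86 blk=8 s=0: VC-HIT | VC [12, 4]
  [15] addr=0x4f blk=4 s=0: VC-HIT | VC [12, 8]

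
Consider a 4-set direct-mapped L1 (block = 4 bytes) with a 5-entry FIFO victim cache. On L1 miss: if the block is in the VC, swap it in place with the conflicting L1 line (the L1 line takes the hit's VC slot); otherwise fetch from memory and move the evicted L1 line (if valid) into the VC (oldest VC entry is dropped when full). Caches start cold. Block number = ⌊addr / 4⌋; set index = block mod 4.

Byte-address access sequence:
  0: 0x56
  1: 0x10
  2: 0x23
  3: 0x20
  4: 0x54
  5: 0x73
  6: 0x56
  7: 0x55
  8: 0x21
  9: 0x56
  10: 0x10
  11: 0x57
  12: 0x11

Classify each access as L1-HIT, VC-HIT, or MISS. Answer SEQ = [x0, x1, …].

SEQ = [MISS, MISS, MISS, L1-HIT, L1-HIT, MISS, L1-HIT, L1-HIT, VC-HIT, L1-HIT, VC-HIT, L1-HIT, L1-HIT]

  [0] addr=0x56 blk=21 s=1: MISS | VC []
  [1] addr=0x10 blk=4 s=0: MISS | VC []
  [2] addr=0x23 blk=8 s=0: MISS | VC [4]
  [3] addr=0x20 blk=8 s=0: L1-HIT | VC [4]
  [4] addr=0x54 blk=21 s=1: L1-HIT | VC [4]
  [5] addr=0x73 blk=28 s=0: MISS | VC [4, 8]
  [6] addr=0x56 blk=21 s=1: L1-HIT | VC [4, 8]
  [7] addr=0x55 blk=21 s=1: L1-HIT | VC [4, 8]
  [8] addr=0x21 blk=8 s=0: VC-HIT | VC [4, 28]
  [9] addr=0x56 blk=21 s=1: L1-HIT | VC [4, 28]
  [10] addr=0x10 blk=4 s=0: VC-HIT | VC [8, 28]
  [11] addr=0x57 blk=21 s=1: L1-HIT | VC [8, 28]
  [12] addr=0x11 blk=4 s=0: L1-HIT | VC [8, 28]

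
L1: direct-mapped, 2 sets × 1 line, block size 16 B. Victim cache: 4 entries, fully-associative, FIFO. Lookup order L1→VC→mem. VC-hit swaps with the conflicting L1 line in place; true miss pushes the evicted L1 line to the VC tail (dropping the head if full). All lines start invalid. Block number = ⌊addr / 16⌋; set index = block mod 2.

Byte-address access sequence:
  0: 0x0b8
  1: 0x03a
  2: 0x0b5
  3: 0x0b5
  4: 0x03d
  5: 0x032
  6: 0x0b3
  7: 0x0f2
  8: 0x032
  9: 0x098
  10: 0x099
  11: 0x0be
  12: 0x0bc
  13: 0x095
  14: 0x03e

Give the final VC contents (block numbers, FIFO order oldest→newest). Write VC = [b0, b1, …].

0: 0xb8 (blk 11, set 1) → MISS  vc=[]
1: 0x3a (blk 3, set 1) → MISS  vc=[11]
2: 0xb5 (blk 11, set 1) → VC-HIT  vc=[3]
3: 0xb5 (blk 11, set 1) → L1-HIT  vc=[3]
4: 0x3d (blk 3, set 1) → VC-HIT  vc=[11]
5: 0x32 (blk 3, set 1) → L1-HIT  vc=[11]
6: 0xb3 (blk 11, set 1) → VC-HIT  vc=[3]
7: 0xf2 (blk 15, set 1) → MISS  vc=[3, 11]
8: 0x32 (blk 3, set 1) → VC-HIT  vc=[15, 11]
9: 0x98 (blk 9, set 1) → MISS  vc=[15, 11, 3]
10: 0x99 (blk 9, set 1) → L1-HIT  vc=[15, 11, 3]
11: 0xbe (blk 11, set 1) → VC-HIT  vc=[15, 9, 3]
12: 0xbc (blk 11, set 1) → L1-HIT  vc=[15, 9, 3]
13: 0x95 (blk 9, set 1) → VC-HIT  vc=[15, 11, 3]
14: 0x3e (blk 3, set 1) → VC-HIT  vc=[15, 11, 9]

VC = [15, 11, 9]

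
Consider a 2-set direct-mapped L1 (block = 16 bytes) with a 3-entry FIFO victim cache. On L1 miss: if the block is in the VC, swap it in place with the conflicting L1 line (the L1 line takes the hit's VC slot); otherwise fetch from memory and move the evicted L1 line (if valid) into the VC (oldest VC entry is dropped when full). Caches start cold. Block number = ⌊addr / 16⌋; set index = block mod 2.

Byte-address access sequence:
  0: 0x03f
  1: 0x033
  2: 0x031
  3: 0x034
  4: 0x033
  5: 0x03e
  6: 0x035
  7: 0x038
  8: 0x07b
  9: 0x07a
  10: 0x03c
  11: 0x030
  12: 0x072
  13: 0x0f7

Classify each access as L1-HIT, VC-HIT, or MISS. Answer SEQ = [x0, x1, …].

#0 0x3f→b3/s1 MISS; vc=[]
#1 0x33→b3/s1 L1-HIT; vc=[]
#2 0x31→b3/s1 L1-HIT; vc=[]
#3 0x34→b3/s1 L1-HIT; vc=[]
#4 0x33→b3/s1 L1-HIT; vc=[]
#5 0x3e→b3/s1 L1-HIT; vc=[]
#6 0x35→b3/s1 L1-HIT; vc=[]
#7 0x38→b3/s1 L1-HIT; vc=[]
#8 0x7b→b7/s1 MISS; vc=[3]
#9 0x7a→b7/s1 L1-HIT; vc=[3]
#10 0x3c→b3/s1 VC-HIT; vc=[7]
#11 0x30→b3/s1 L1-HIT; vc=[7]
#12 0x72→b7/s1 VC-HIT; vc=[3]
#13 0xf7→b15/s1 MISS; vc=[3,7]

SEQ = [MISS, L1-HIT, L1-HIT, L1-HIT, L1-HIT, L1-HIT, L1-HIT, L1-HIT, MISS, L1-HIT, VC-HIT, L1-HIT, VC-HIT, MISS]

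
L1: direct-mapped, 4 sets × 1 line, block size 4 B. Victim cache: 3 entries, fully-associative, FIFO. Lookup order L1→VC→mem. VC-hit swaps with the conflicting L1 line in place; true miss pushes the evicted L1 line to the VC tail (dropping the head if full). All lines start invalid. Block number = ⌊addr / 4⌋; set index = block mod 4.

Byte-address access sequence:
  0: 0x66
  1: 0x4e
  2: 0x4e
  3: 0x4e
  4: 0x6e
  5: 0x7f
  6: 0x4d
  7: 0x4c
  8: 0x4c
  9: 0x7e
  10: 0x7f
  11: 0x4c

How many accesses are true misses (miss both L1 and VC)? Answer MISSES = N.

0: 0x66 (blk 25, set 1) → MISS  vc=[]
1: 0x4e (blk 19, set 3) → MISS  vc=[]
2: 0x4e (blk 19, set 3) → L1-HIT  vc=[]
3: 0x4e (blk 19, set 3) → L1-HIT  vc=[]
4: 0x6e (blk 27, set 3) → MISS  vc=[19]
5: 0x7f (blk 31, set 3) → MISS  vc=[19, 27]
6: 0x4d (blk 19, set 3) → VC-HIT  vc=[31, 27]
7: 0x4c (blk 19, set 3) → L1-HIT  vc=[31, 27]
8: 0x4c (blk 19, set 3) → L1-HIT  vc=[31, 27]
9: 0x7e (blk 31, set 3) → VC-HIT  vc=[19, 27]
10: 0x7f (blk 31, set 3) → L1-HIT  vc=[19, 27]
11: 0x4c (blk 19, set 3) → VC-HIT  vc=[31, 27]

MISSES = 4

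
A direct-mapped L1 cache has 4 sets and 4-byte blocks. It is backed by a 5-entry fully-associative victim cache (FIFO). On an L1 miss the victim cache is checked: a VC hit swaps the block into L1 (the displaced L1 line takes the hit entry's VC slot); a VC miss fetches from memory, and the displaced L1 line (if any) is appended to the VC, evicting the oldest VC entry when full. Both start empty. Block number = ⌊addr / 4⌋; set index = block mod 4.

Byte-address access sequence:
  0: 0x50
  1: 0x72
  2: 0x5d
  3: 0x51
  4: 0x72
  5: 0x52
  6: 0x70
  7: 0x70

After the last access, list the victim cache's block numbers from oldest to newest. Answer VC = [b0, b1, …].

VC = [20]

#0 0x50→b20/s0 MISS; vc=[]
#1 0x72→b28/s0 MISS; vc=[20]
#2 0x5d→b23/s3 MISS; vc=[20]
#3 0x51→b20/s0 VC-HIT; vc=[28]
#4 0x72→b28/s0 VC-HIT; vc=[20]
#5 0x52→b20/s0 VC-HIT; vc=[28]
#6 0x70→b28/s0 VC-HIT; vc=[20]
#7 0x70→b28/s0 L1-HIT; vc=[20]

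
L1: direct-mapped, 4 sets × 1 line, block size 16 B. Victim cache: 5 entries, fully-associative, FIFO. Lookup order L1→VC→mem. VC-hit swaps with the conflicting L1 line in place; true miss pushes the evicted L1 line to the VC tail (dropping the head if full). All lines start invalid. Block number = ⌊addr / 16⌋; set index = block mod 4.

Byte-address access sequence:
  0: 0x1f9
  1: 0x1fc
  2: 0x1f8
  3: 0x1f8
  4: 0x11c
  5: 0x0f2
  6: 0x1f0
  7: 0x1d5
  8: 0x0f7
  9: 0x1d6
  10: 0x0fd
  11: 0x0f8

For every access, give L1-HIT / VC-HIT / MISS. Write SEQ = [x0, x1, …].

SEQ = [MISS, L1-HIT, L1-HIT, L1-HIT, MISS, MISS, VC-HIT, MISS, VC-HIT, L1-HIT, L1-HIT, L1-HIT]

0: 0x1f9 (blk 31, set 3) → MISS  vc=[]
1: 0x1fc (blk 31, set 3) → L1-HIT  vc=[]
2: 0x1f8 (blk 31, set 3) → L1-HIT  vc=[]
3: 0x1f8 (blk 31, set 3) → L1-HIT  vc=[]
4: 0x11c (blk 17, set 1) → MISS  vc=[]
5: 0xf2 (blk 15, set 3) → MISS  vc=[31]
6: 0x1f0 (blk 31, set 3) → VC-HIT  vc=[15]
7: 0x1d5 (blk 29, set 1) → MISS  vc=[15, 17]
8: 0xf7 (blk 15, set 3) → VC-HIT  vc=[31, 17]
9: 0x1d6 (blk 29, set 1) → L1-HIT  vc=[31, 17]
10: 0xfd (blk 15, set 3) → L1-HIT  vc=[31, 17]
11: 0xf8 (blk 15, set 3) → L1-HIT  vc=[31, 17]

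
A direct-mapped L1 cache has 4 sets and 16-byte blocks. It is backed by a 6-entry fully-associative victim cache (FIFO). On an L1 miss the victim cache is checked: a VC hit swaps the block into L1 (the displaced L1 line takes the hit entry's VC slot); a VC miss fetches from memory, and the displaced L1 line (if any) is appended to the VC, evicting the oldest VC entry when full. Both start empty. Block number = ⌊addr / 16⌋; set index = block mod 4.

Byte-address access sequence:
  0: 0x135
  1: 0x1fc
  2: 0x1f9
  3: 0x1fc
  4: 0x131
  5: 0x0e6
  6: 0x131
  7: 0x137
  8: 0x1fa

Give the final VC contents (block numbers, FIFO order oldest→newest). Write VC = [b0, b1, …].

0: 0x135 (blk 19, set 3) → MISS  vc=[]
1: 0x1fc (blk 31, set 3) → MISS  vc=[19]
2: 0x1f9 (blk 31, set 3) → L1-HIT  vc=[19]
3: 0x1fc (blk 31, set 3) → L1-HIT  vc=[19]
4: 0x131 (blk 19, set 3) → VC-HIT  vc=[31]
5: 0xe6 (blk 14, set 2) → MISS  vc=[31]
6: 0x131 (blk 19, set 3) → L1-HIT  vc=[31]
7: 0x137 (blk 19, set 3) → L1-HIT  vc=[31]
8: 0x1fa (blk 31, set 3) → VC-HIT  vc=[19]

VC = [19]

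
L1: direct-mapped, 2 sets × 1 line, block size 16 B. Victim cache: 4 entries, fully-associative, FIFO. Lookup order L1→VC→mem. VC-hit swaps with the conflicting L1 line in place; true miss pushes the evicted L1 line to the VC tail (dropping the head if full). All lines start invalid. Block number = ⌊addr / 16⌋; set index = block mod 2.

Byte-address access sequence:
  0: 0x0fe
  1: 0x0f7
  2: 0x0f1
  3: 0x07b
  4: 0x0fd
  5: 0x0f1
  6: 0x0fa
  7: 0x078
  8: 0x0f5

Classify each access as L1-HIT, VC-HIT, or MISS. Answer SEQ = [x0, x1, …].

SEQ = [MISS, L1-HIT, L1-HIT, MISS, VC-HIT, L1-HIT, L1-HIT, VC-HIT, VC-HIT]

#0 0xfe→b15/s1 MISS; vc=[]
#1 0xf7→b15/s1 L1-HIT; vc=[]
#2 0xf1→b15/s1 L1-HIT; vc=[]
#3 0x7b→b7/s1 MISS; vc=[15]
#4 0xfd→b15/s1 VC-HIT; vc=[7]
#5 0xf1→b15/s1 L1-HIT; vc=[7]
#6 0xfa→b15/s1 L1-HIT; vc=[7]
#7 0x78→b7/s1 VC-HIT; vc=[15]
#8 0xf5→b15/s1 VC-HIT; vc=[7]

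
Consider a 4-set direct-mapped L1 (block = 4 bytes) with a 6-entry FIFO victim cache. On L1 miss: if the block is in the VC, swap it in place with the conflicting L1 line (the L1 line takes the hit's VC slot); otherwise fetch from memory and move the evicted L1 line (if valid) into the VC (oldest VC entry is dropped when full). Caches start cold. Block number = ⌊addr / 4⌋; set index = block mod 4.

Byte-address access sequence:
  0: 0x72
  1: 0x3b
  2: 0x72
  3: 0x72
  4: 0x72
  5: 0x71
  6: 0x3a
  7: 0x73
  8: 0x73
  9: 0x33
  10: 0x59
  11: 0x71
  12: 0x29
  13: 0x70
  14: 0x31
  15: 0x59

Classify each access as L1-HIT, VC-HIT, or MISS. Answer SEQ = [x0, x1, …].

0: 0x72 (blk 28, set 0) → MISS  vc=[]
1: 0x3b (blk 14, set 2) → MISS  vc=[]
2: 0x72 (blk 28, set 0) → L1-HIT  vc=[]
3: 0x72 (blk 28, set 0) → L1-HIT  vc=[]
4: 0x72 (blk 28, set 0) → L1-HIT  vc=[]
5: 0x71 (blk 28, set 0) → L1-HIT  vc=[]
6: 0x3a (blk 14, set 2) → L1-HIT  vc=[]
7: 0x73 (blk 28, set 0) → L1-HIT  vc=[]
8: 0x73 (blk 28, set 0) → L1-HIT  vc=[]
9: 0x33 (blk 12, set 0) → MISS  vc=[28]
10: 0x59 (blk 22, set 2) → MISS  vc=[28, 14]
11: 0x71 (blk 28, set 0) → VC-HIT  vc=[12, 14]
12: 0x29 (blk 10, set 2) → MISS  vc=[12, 14, 22]
13: 0x70 (blk 28, set 0) → L1-HIT  vc=[12, 14, 22]
14: 0x31 (blk 12, set 0) → VC-HIT  vc=[28, 14, 22]
15: 0x59 (blk 22, set 2) → VC-HIT  vc=[28, 14, 10]

SEQ = [MISS, MISS, L1-HIT, L1-HIT, L1-HIT, L1-HIT, L1-HIT, L1-HIT, L1-HIT, MISS, MISS, VC-HIT, MISS, L1-HIT, VC-HIT, VC-HIT]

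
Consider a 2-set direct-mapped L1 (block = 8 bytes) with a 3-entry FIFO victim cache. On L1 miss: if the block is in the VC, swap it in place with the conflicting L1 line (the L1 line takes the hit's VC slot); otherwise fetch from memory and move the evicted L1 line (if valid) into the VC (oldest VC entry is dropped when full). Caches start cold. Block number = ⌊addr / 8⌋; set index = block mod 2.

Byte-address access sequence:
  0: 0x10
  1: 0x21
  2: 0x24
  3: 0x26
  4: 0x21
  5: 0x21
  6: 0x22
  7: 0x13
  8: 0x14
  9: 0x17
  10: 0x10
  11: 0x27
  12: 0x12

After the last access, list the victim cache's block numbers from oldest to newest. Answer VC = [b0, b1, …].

VC = [4]

#0 0x10→b2/s0 MISS; vc=[]
#1 0x21→b4/s0 MISS; vc=[2]
#2 0x24→b4/s0 L1-HIT; vc=[2]
#3 0x26→b4/s0 L1-HIT; vc=[2]
#4 0x21→b4/s0 L1-HIT; vc=[2]
#5 0x21→b4/s0 L1-HIT; vc=[2]
#6 0x22→b4/s0 L1-HIT; vc=[2]
#7 0x13→b2/s0 VC-HIT; vc=[4]
#8 0x14→b2/s0 L1-HIT; vc=[4]
#9 0x17→b2/s0 L1-HIT; vc=[4]
#10 0x10→b2/s0 L1-HIT; vc=[4]
#11 0x27→b4/s0 VC-HIT; vc=[2]
#12 0x12→b2/s0 VC-HIT; vc=[4]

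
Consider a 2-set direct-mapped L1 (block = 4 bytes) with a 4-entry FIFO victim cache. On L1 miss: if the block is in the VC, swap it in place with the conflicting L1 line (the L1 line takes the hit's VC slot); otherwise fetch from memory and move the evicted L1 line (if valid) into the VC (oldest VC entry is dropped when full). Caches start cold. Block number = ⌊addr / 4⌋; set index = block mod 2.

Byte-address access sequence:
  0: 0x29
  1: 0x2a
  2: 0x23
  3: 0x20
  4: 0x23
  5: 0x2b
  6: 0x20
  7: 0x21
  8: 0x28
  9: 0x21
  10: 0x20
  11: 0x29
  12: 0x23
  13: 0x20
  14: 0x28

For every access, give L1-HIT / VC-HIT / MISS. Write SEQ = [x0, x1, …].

#0 0x29→b10/s0 MISS; vc=[]
#1 0x2a→b10/s0 L1-HIT; vc=[]
#2 0x23→b8/s0 MISS; vc=[10]
#3 0x20→b8/s0 L1-HIT; vc=[10]
#4 0x23→b8/s0 L1-HIT; vc=[10]
#5 0x2b→b10/s0 VC-HIT; vc=[8]
#6 0x20→b8/s0 VC-HIT; vc=[10]
#7 0x21→b8/s0 L1-HIT; vc=[10]
#8 0x28→b10/s0 VC-HIT; vc=[8]
#9 0x21→b8/s0 VC-HIT; vc=[10]
#10 0x20→b8/s0 L1-HIT; vc=[10]
#11 0x29→b10/s0 VC-HIT; vc=[8]
#12 0x23→b8/s0 VC-HIT; vc=[10]
#13 0x20→b8/s0 L1-HIT; vc=[10]
#14 0x28→b10/s0 VC-HIT; vc=[8]

SEQ = [MISS, L1-HIT, MISS, L1-HIT, L1-HIT, VC-HIT, VC-HIT, L1-HIT, VC-HIT, VC-HIT, L1-HIT, VC-HIT, VC-HIT, L1-HIT, VC-HIT]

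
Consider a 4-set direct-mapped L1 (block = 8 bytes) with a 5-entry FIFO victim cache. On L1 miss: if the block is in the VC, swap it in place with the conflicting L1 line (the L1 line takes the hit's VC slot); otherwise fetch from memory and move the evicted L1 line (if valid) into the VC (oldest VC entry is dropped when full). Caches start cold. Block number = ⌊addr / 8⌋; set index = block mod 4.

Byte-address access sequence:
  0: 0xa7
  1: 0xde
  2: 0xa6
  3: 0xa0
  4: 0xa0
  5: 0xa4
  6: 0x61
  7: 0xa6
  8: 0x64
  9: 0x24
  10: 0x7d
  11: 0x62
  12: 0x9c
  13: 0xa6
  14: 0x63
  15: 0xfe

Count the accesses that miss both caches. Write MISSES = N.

MISSES = 7

  [0] addr=0xa7 blk=20 s=0: MISS | VC []
  [1] addr=0xde blk=27 s=3: MISS | VC []
  [2] addr=0xa6 blk=20 s=0: L1-HIT | VC []
  [3] addr=0xa0 blk=20 s=0: L1-HIT | VC []
  [4] addr=0xa0 blk=20 s=0: L1-HIT | VC []
  [5] addr=0xa4 blk=20 s=0: L1-HIT | VC []
  [6] addr=0x61 blk=12 s=0: MISS | VC [20]
  [7] addr=0xa6 blk=20 s=0: VC-HIT | VC [12]
  [8] addr=0x64 blk=12 s=0: VC-HIT | VC [20]
  [9] addr=0x24 blk=4 s=0: MISS | VC [20, 12]
  [10] addr=0x7d blk=15 s=3: MISS | VC [20, 12, 27]
  [11] addr=0x62 blk=12 s=0: VC-HIT | VC [20, 4, 27]
  [12] addr=0x9c blk=19 s=3: MISS | VC [20, 4, 27, 15]
  [13] addr=0xa6 blk=20 s=0: VC-HIT | VC [12, 4, 27, 15]
  [14] addr=0x63 blk=12 s=0: VC-HIT | VC [20, 4, 27, 15]
  [15] addr=0xfe blk=31 s=3: MISS | VC [20, 4, 27, 15, 19]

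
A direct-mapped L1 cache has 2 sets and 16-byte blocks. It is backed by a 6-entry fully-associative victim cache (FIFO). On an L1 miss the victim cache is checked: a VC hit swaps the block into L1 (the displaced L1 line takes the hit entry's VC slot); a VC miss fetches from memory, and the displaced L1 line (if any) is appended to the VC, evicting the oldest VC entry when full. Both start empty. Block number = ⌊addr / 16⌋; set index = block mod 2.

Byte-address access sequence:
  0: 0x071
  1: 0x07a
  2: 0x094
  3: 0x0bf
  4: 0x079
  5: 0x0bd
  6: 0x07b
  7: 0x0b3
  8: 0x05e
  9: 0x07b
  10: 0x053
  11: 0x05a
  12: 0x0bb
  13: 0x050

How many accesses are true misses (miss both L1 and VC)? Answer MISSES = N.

0: 0x71 (blk 7, set 1) → MISS  vc=[]
1: 0x7a (blk 7, set 1) → L1-HIT  vc=[]
2: 0x94 (blk 9, set 1) → MISS  vc=[7]
3: 0xbf (blk 11, set 1) → MISS  vc=[7, 9]
4: 0x79 (blk 7, set 1) → VC-HIT  vc=[11, 9]
5: 0xbd (blk 11, set 1) → VC-HIT  vc=[7, 9]
6: 0x7b (blk 7, set 1) → VC-HIT  vc=[11, 9]
7: 0xb3 (blk 11, set 1) → VC-HIT  vc=[7, 9]
8: 0x5e (blk 5, set 1) → MISS  vc=[7, 9, 11]
9: 0x7b (blk 7, set 1) → VC-HIT  vc=[5, 9, 11]
10: 0x53 (blk 5, set 1) → VC-HIT  vc=[7, 9, 11]
11: 0x5a (blk 5, set 1) → L1-HIT  vc=[7, 9, 11]
12: 0xbb (blk 11, set 1) → VC-HIT  vc=[7, 9, 5]
13: 0x50 (blk 5, set 1) → VC-HIT  vc=[7, 9, 11]

MISSES = 4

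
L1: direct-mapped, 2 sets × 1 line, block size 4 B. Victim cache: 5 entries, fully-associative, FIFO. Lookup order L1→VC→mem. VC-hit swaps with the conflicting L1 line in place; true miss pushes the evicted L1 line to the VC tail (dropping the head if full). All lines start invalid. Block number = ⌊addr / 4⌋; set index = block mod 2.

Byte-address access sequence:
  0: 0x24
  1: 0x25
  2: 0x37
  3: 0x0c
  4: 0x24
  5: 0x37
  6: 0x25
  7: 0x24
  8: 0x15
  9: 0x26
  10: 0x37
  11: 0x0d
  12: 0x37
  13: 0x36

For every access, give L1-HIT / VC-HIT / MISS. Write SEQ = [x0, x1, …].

SEQ = [MISS, L1-HIT, MISS, MISS, VC-HIT, VC-HIT, VC-HIT, L1-HIT, MISS, VC-HIT, VC-HIT, VC-HIT, VC-HIT, L1-HIT]

0: 0x24 (blk 9, set 1) → MISS  vc=[]
1: 0x25 (blk 9, set 1) → L1-HIT  vc=[]
2: 0x37 (blk 13, set 1) → MISS  vc=[9]
3: 0xc (blk 3, set 1) → MISS  vc=[9, 13]
4: 0x24 (blk 9, set 1) → VC-HIT  vc=[3, 13]
5: 0x37 (blk 13, set 1) → VC-HIT  vc=[3, 9]
6: 0x25 (blk 9, set 1) → VC-HIT  vc=[3, 13]
7: 0x24 (blk 9, set 1) → L1-HIT  vc=[3, 13]
8: 0x15 (blk 5, set 1) → MISS  vc=[3, 13, 9]
9: 0x26 (blk 9, set 1) → VC-HIT  vc=[3, 13, 5]
10: 0x37 (blk 13, set 1) → VC-HIT  vc=[3, 9, 5]
11: 0xd (blk 3, set 1) → VC-HIT  vc=[13, 9, 5]
12: 0x37 (blk 13, set 1) → VC-HIT  vc=[3, 9, 5]
13: 0x36 (blk 13, set 1) → L1-HIT  vc=[3, 9, 5]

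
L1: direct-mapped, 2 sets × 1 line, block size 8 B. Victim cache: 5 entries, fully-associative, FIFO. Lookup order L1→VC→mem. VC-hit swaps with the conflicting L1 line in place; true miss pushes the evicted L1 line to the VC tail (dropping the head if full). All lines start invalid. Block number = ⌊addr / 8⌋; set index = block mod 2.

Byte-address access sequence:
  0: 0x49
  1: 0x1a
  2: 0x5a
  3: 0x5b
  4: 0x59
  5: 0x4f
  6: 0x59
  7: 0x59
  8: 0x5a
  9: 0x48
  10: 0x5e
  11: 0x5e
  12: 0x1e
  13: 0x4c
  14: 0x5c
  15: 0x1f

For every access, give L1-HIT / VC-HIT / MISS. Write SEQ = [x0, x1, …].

SEQ = [MISS, MISS, MISS, L1-HIT, L1-HIT, VC-HIT, VC-HIT, L1-HIT, L1-HIT, VC-HIT, VC-HIT, L1-HIT, VC-HIT, VC-HIT, VC-HIT, VC-HIT]

#0 0x49→b9/s1 MISS; vc=[]
#1 0x1a→b3/s1 MISS; vc=[9]
#2 0x5a→b11/s1 MISS; vc=[9,3]
#3 0x5b→b11/s1 L1-HIT; vc=[9,3]
#4 0x59→b11/s1 L1-HIT; vc=[9,3]
#5 0x4f→b9/s1 VC-HIT; vc=[11,3]
#6 0x59→b11/s1 VC-HIT; vc=[9,3]
#7 0x59→b11/s1 L1-HIT; vc=[9,3]
#8 0x5a→b11/s1 L1-HIT; vc=[9,3]
#9 0x48→b9/s1 VC-HIT; vc=[11,3]
#10 0x5e→b11/s1 VC-HIT; vc=[9,3]
#11 0x5e→b11/s1 L1-HIT; vc=[9,3]
#12 0x1e→b3/s1 VC-HIT; vc=[9,11]
#13 0x4c→b9/s1 VC-HIT; vc=[3,11]
#14 0x5c→b11/s1 VC-HIT; vc=[3,9]
#15 0x1f→b3/s1 VC-HIT; vc=[11,9]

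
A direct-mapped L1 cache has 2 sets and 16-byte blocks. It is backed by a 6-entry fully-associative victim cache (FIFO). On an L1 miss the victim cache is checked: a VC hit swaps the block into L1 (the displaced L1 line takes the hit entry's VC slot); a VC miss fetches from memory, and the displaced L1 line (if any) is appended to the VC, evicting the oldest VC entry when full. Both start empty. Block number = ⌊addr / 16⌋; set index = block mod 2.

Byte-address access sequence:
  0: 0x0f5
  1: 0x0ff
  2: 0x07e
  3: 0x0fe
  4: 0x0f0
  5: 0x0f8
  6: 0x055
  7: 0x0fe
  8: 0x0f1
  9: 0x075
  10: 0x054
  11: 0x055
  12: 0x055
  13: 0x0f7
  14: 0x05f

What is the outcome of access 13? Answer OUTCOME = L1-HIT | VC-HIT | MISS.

OUTCOME = VC-HIT

#0 0xf5→b15/s1 MISS; vc=[]
#1 0xff→b15/s1 L1-HIT; vc=[]
#2 0x7e→b7/s1 MISS; vc=[15]
#3 0xfe→b15/s1 VC-HIT; vc=[7]
#4 0xf0→b15/s1 L1-HIT; vc=[7]
#5 0xf8→b15/s1 L1-HIT; vc=[7]
#6 0x55→b5/s1 MISS; vc=[7,15]
#7 0xfe→b15/s1 VC-HIT; vc=[7,5]
#8 0xf1→b15/s1 L1-HIT; vc=[7,5]
#9 0x75→b7/s1 VC-HIT; vc=[15,5]
#10 0x54→b5/s1 VC-HIT; vc=[15,7]
#11 0x55→b5/s1 L1-HIT; vc=[15,7]
#12 0x55→b5/s1 L1-HIT; vc=[15,7]
#13 0xf7→b15/s1 VC-HIT; vc=[5,7]
#14 0x5f→b5/s1 VC-HIT; vc=[15,7]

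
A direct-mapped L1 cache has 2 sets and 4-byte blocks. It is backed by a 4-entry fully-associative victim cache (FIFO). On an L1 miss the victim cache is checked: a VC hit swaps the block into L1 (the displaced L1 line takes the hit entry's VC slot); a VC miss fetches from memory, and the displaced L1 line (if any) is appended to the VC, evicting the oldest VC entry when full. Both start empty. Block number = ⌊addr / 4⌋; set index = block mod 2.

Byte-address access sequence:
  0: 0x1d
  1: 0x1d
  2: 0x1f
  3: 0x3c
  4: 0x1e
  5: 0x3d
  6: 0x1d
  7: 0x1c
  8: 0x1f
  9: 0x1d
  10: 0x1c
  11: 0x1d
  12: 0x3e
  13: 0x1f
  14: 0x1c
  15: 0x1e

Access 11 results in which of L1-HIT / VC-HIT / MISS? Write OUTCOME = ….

OUTCOME = L1-HIT

#0 0x1d→b7/s1 MISS; vc=[]
#1 0x1d→b7/s1 L1-HIT; vc=[]
#2 0x1f→b7/s1 L1-HIT; vc=[]
#3 0x3c→b15/s1 MISS; vc=[7]
#4 0x1e→b7/s1 VC-HIT; vc=[15]
#5 0x3d→b15/s1 VC-HIT; vc=[7]
#6 0x1d→b7/s1 VC-HIT; vc=[15]
#7 0x1c→b7/s1 L1-HIT; vc=[15]
#8 0x1f→b7/s1 L1-HIT; vc=[15]
#9 0x1d→b7/s1 L1-HIT; vc=[15]
#10 0x1c→b7/s1 L1-HIT; vc=[15]
#11 0x1d→b7/s1 L1-HIT; vc=[15]
#12 0x3e→b15/s1 VC-HIT; vc=[7]
#13 0x1f→b7/s1 VC-HIT; vc=[15]
#14 0x1c→b7/s1 L1-HIT; vc=[15]
#15 0x1e→b7/s1 L1-HIT; vc=[15]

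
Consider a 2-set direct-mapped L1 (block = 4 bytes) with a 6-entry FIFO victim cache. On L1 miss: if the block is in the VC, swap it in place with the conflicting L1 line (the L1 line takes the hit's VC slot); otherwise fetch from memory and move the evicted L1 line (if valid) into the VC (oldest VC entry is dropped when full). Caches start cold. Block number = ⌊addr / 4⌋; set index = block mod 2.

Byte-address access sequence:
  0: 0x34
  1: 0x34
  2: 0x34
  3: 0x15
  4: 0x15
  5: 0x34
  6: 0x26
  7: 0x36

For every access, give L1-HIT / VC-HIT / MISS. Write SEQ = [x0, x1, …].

  [0] addr=0x34 blk=13 s=1: MISS | VC []
  [1] addr=0x34 blk=13 s=1: L1-HIT | VC []
  [2] addr=0x34 blk=13 s=1: L1-HIT | VC []
  [3] addr=0x15 blk=5 s=1: MISS | VC [13]
  [4] addr=0x15 blk=5 s=1: L1-HIT | VC [13]
  [5] addr=0x34 blk=13 s=1: VC-HIT | VC [5]
  [6] addr=0x26 blk=9 s=1: MISS | VC [5, 13]
  [7] addr=0x36 blk=13 s=1: VC-HIT | VC [5, 9]

SEQ = [MISS, L1-HIT, L1-HIT, MISS, L1-HIT, VC-HIT, MISS, VC-HIT]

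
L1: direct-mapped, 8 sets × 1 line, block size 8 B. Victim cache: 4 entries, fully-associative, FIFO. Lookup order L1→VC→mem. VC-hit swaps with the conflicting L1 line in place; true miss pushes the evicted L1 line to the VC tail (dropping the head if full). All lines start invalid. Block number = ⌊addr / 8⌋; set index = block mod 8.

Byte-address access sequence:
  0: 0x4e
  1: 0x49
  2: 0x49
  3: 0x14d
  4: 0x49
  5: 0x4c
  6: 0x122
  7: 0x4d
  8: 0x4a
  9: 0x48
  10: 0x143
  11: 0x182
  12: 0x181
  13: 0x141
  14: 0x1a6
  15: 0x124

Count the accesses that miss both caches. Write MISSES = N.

  [0] addr=0x4e blk=9 s=1: MISS | VC []
  [1] addr=0x49 blk=9 s=1: L1-HIT | VC []
  [2] addr=0x49 blk=9 s=1: L1-HIT | VC []
  [3] addr=0x14d blk=41 s=1: MISS | VC [9]
  [4] addr=0x49 blk=9 s=1: VC-HIT | VC [41]
  [5] addr=0x4c blk=9 s=1: L1-HIT | VC [41]
  [6] addr=0x122 blk=36 s=4: MISS | VC [41]
  [7] addr=0x4d blk=9 s=1: L1-HIT | VC [41]
  [8] addr=0x4a blk=9 s=1: L1-HIT | VC [41]
  [9] addr=0x48 blk=9 s=1: L1-HIT | VC [41]
  [10] addr=0x143 blk=40 s=0: MISS | VC [41]
  [11] addr=0x182 blk=48 s=0: MISS | VC [41, 40]
  [12] addr=0x181 blk=48 s=0: L1-HIT | VC [41, 40]
  [13] addr=0x141 blk=40 s=0: VC-HIT | VC [41, 48]
  [14] addr=0x1a6 blk=52 s=4: MISS | VC [41, 48, 36]
  [15] addr=0x124 blk=36 s=4: VC-HIT | VC [41, 48, 52]

MISSES = 6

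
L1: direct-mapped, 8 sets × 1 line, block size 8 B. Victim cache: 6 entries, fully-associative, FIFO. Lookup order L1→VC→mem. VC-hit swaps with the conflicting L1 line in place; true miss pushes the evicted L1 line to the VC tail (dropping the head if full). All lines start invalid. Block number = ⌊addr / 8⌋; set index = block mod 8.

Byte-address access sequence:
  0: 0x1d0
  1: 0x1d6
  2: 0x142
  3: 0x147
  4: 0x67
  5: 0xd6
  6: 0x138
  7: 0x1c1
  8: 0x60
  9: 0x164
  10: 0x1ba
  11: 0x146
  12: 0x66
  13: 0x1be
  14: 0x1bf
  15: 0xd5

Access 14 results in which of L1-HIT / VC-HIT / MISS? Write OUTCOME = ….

OUTCOME = L1-HIT

#0 0x1d0→b58/s2 MISS; vc=[]
#1 0x1d6→b58/s2 L1-HIT; vc=[]
#2 0x142→b40/s0 MISS; vc=[]
#3 0x147→b40/s0 L1-HIT; vc=[]
#4 0x67→b12/s4 MISS; vc=[]
#5 0xd6→b26/s2 MISS; vc=[58]
#6 0x138→b39/s7 MISS; vc=[58]
#7 0x1c1→b56/s0 MISS; vc=[58,40]
#8 0x60→b12/s4 L1-HIT; vc=[58,40]
#9 0x164→b44/s4 MISS; vc=[58,40,12]
#10 0x1ba→b55/s7 MISS; vc=[58,40,12,39]
#11 0x146→b40/s0 VC-HIT; vc=[58,56,12,39]
#12 0x66→b12/s4 VC-HIT; vc=[58,56,44,39]
#13 0x1be→b55/s7 L1-HIT; vc=[58,56,44,39]
#14 0x1bf→b55/s7 L1-HIT; vc=[58,56,44,39]
#15 0xd5→b26/s2 L1-HIT; vc=[58,56,44,39]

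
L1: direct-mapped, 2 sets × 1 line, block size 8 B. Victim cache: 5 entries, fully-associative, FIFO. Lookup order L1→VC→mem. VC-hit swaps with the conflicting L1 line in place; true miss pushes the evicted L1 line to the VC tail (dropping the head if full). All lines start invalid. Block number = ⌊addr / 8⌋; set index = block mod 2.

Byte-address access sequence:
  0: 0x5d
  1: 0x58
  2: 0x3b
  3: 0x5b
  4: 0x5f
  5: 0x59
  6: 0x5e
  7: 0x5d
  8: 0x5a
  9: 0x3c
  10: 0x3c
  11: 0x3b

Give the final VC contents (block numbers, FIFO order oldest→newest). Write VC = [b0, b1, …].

#0 0x5d→b11/s1 MISS; vc=[]
#1 0x58→b11/s1 L1-HIT; vc=[]
#2 0x3b→b7/s1 MISS; vc=[11]
#3 0x5b→b11/s1 VC-HIT; vc=[7]
#4 0x5f→b11/s1 L1-HIT; vc=[7]
#5 0x59→b11/s1 L1-HIT; vc=[7]
#6 0x5e→b11/s1 L1-HIT; vc=[7]
#7 0x5d→b11/s1 L1-HIT; vc=[7]
#8 0x5a→b11/s1 L1-HIT; vc=[7]
#9 0x3c→b7/s1 VC-HIT; vc=[11]
#10 0x3c→b7/s1 L1-HIT; vc=[11]
#11 0x3b→b7/s1 L1-HIT; vc=[11]

VC = [11]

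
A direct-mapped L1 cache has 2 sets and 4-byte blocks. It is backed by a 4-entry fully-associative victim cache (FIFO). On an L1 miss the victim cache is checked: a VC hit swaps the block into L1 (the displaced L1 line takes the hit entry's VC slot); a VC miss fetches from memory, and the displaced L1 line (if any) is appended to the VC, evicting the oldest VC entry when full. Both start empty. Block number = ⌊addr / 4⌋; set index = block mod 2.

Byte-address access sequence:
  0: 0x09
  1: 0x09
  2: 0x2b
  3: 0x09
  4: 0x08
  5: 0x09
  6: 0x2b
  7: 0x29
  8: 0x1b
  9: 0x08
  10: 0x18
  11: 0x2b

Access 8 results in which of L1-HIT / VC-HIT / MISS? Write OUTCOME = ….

  [0] addr=0x9 blk=2 s=0: MISS | VC []
  [1] addr=0x9 blk=2 s=0: L1-HIT | VC []
  [2] addr=0x2b blk=10 s=0: MISS | VC [2]
  [3] addr=0x9 blk=2 s=0: VC-HIT | VC [10]
  [4] addr=0x8 blk=2 s=0: L1-HIT | VC [10]
  [5] addr=0x9 blk=2 s=0: L1-HIT | VC [10]
  [6] addr=0x2b blk=10 s=0: VC-HIT | VC [2]
  [7] addr=0x29 blk=10 s=0: L1-HIT | VC [2]
  [8] addr=0x1b blk=6 s=0: MISS | VC [2, 10]
  [9] addr=0x8 blk=2 s=0: VC-HIT | VC [6, 10]
  [10] addr=0x18 blk=6 s=0: VC-HIT | VC [2, 10]
  [11] addr=0x2b blk=10 s=0: VC-HIT | VC [2, 6]

OUTCOME = MISS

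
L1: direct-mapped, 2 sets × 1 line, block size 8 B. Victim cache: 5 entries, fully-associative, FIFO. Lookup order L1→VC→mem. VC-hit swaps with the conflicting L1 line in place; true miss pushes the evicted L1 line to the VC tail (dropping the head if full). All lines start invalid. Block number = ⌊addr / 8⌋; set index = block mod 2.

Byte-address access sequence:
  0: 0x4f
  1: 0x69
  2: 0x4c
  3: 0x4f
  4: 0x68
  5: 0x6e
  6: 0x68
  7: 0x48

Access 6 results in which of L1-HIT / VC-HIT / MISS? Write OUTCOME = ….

OUTCOME = L1-HIT

0: 0x4f (blk 9, set 1) → MISS  vc=[]
1: 0x69 (blk 13, set 1) → MISS  vc=[9]
2: 0x4c (blk 9, set 1) → VC-HIT  vc=[13]
3: 0x4f (blk 9, set 1) → L1-HIT  vc=[13]
4: 0x68 (blk 13, set 1) → VC-HIT  vc=[9]
5: 0x6e (blk 13, set 1) → L1-HIT  vc=[9]
6: 0x68 (blk 13, set 1) → L1-HIT  vc=[9]
7: 0x48 (blk 9, set 1) → VC-HIT  vc=[13]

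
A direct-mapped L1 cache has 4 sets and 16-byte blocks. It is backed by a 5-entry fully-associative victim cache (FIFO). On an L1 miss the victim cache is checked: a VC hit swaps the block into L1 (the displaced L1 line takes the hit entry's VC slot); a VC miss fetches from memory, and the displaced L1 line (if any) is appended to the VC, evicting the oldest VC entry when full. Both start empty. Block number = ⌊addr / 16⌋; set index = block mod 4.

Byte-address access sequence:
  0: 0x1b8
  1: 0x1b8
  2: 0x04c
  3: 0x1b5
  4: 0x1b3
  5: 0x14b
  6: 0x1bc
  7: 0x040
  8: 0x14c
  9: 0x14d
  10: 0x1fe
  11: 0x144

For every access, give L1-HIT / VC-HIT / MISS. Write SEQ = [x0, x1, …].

SEQ = [MISS, L1-HIT, MISS, L1-HIT, L1-HIT, MISS, L1-HIT, VC-HIT, VC-HIT, L1-HIT, MISS, L1-HIT]

#0 0x1b8→b27/s3 MISS; vc=[]
#1 0x1b8→b27/s3 L1-HIT; vc=[]
#2 0x4c→b4/s0 MISS; vc=[]
#3 0x1b5→b27/s3 L1-HIT; vc=[]
#4 0x1b3→b27/s3 L1-HIT; vc=[]
#5 0x14b→b20/s0 MISS; vc=[4]
#6 0x1bc→b27/s3 L1-HIT; vc=[4]
#7 0x40→b4/s0 VC-HIT; vc=[20]
#8 0x14c→b20/s0 VC-HIT; vc=[4]
#9 0x14d→b20/s0 L1-HIT; vc=[4]
#10 0x1fe→b31/s3 MISS; vc=[4,27]
#11 0x144→b20/s0 L1-HIT; vc=[4,27]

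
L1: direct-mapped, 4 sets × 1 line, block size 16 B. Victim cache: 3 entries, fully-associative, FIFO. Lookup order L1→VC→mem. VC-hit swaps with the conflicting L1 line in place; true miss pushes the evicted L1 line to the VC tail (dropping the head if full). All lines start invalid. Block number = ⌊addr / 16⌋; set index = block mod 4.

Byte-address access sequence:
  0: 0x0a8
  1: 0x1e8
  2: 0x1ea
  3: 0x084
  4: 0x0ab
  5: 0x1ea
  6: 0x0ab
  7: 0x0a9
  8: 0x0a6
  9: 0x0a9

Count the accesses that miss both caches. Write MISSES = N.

0: 0xa8 (blk 10, set 2) → MISS  vc=[]
1: 0x1e8 (blk 30, set 2) → MISS  vc=[10]
2: 0x1ea (blk 30, set 2) → L1-HIT  vc=[10]
3: 0x84 (blk 8, set 0) → MISS  vc=[10]
4: 0xab (blk 10, set 2) → VC-HIT  vc=[30]
5: 0x1ea (blk 30, set 2) → VC-HIT  vc=[10]
6: 0xab (blk 10, set 2) → VC-HIT  vc=[30]
7: 0xa9 (blk 10, set 2) → L1-HIT  vc=[30]
8: 0xa6 (blk 10, set 2) → L1-HIT  vc=[30]
9: 0xa9 (blk 10, set 2) → L1-HIT  vc=[30]

MISSES = 3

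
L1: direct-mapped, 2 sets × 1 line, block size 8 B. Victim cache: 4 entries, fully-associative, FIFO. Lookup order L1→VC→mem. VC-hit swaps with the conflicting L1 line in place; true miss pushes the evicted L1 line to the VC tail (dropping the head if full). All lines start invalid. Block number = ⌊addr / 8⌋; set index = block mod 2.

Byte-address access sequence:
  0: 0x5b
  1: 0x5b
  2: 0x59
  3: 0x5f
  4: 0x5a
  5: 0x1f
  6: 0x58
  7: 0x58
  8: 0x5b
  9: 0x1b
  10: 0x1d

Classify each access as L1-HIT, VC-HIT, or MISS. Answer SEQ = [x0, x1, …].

0: 0x5b (blk 11, set 1) → MISS  vc=[]
1: 0x5b (blk 11, set 1) → L1-HIT  vc=[]
2: 0x59 (blk 11, set 1) → L1-HIT  vc=[]
3: 0x5f (blk 11, set 1) → L1-HIT  vc=[]
4: 0x5a (blk 11, set 1) → L1-HIT  vc=[]
5: 0x1f (blk 3, set 1) → MISS  vc=[11]
6: 0x58 (blk 11, set 1) → VC-HIT  vc=[3]
7: 0x58 (blk 11, set 1) → L1-HIT  vc=[3]
8: 0x5b (blk 11, set 1) → L1-HIT  vc=[3]
9: 0x1b (blk 3, set 1) → VC-HIT  vc=[11]
10: 0x1d (blk 3, set 1) → L1-HIT  vc=[11]

SEQ = [MISS, L1-HIT, L1-HIT, L1-HIT, L1-HIT, MISS, VC-HIT, L1-HIT, L1-HIT, VC-HIT, L1-HIT]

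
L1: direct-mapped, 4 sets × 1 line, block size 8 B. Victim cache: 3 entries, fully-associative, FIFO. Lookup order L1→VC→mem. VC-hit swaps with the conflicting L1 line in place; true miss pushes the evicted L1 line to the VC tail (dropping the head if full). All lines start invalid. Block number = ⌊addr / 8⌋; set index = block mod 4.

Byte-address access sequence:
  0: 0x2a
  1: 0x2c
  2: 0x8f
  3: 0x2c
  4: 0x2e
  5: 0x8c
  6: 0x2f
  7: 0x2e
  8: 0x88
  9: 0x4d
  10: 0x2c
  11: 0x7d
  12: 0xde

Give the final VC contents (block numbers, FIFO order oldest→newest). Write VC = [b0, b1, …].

VC = [9, 17, 15]

#0 0x2a→b5/s1 MISS; vc=[]
#1 0x2c→b5/s1 L1-HIT; vc=[]
#2 0x8f→b17/s1 MISS; vc=[5]
#3 0x2c→b5/s1 VC-HIT; vc=[17]
#4 0x2e→b5/s1 L1-HIT; vc=[17]
#5 0x8c→b17/s1 VC-HIT; vc=[5]
#6 0x2f→b5/s1 VC-HIT; vc=[17]
#7 0x2e→b5/s1 L1-HIT; vc=[17]
#8 0x88→b17/s1 VC-HIT; vc=[5]
#9 0x4d→b9/s1 MISS; vc=[5,17]
#10 0x2c→b5/s1 VC-HIT; vc=[9,17]
#11 0x7d→b15/s3 MISS; vc=[9,17]
#12 0xde→b27/s3 MISS; vc=[9,17,15]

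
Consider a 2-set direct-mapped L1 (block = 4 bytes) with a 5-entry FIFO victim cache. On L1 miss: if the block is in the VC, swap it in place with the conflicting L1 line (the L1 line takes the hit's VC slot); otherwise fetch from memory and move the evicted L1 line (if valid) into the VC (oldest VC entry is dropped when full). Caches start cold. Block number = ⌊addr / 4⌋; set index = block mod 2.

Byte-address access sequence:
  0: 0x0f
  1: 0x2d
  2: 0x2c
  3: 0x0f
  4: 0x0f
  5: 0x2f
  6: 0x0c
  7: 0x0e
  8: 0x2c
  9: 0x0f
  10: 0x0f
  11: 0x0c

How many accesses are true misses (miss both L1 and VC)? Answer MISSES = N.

MISSES = 2

0: 0xf (blk 3, set 1) → MISS  vc=[]
1: 0x2d (blk 11, set 1) → MISS  vc=[3]
2: 0x2c (blk 11, set 1) → L1-HIT  vc=[3]
3: 0xf (blk 3, set 1) → VC-HIT  vc=[11]
4: 0xf (blk 3, set 1) → L1-HIT  vc=[11]
5: 0x2f (blk 11, set 1) → VC-HIT  vc=[3]
6: 0xc (blk 3, set 1) → VC-HIT  vc=[11]
7: 0xe (blk 3, set 1) → L1-HIT  vc=[11]
8: 0x2c (blk 11, set 1) → VC-HIT  vc=[3]
9: 0xf (blk 3, set 1) → VC-HIT  vc=[11]
10: 0xf (blk 3, set 1) → L1-HIT  vc=[11]
11: 0xc (blk 3, set 1) → L1-HIT  vc=[11]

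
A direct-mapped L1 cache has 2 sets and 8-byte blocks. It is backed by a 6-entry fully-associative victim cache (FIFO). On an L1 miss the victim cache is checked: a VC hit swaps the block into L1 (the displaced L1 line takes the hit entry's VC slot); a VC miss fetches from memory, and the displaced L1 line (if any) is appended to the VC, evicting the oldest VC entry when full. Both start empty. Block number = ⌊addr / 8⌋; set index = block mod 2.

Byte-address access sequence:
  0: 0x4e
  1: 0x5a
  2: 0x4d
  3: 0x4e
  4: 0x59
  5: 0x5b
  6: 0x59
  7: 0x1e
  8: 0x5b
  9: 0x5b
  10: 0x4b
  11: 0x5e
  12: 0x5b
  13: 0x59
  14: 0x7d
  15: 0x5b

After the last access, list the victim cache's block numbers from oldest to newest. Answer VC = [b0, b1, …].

VC = [9, 3, 15]

#0 0x4e→b9/s1 MISS; vc=[]
#1 0x5a→b11/s1 MISS; vc=[9]
#2 0x4d→b9/s1 VC-HIT; vc=[11]
#3 0x4e→b9/s1 L1-HIT; vc=[11]
#4 0x59→b11/s1 VC-HIT; vc=[9]
#5 0x5b→b11/s1 L1-HIT; vc=[9]
#6 0x59→b11/s1 L1-HIT; vc=[9]
#7 0x1e→b3/s1 MISS; vc=[9,11]
#8 0x5b→b11/s1 VC-HIT; vc=[9,3]
#9 0x5b→b11/s1 L1-HIT; vc=[9,3]
#10 0x4b→b9/s1 VC-HIT; vc=[11,3]
#11 0x5e→b11/s1 VC-HIT; vc=[9,3]
#12 0x5b→b11/s1 L1-HIT; vc=[9,3]
#13 0x59→b11/s1 L1-HIT; vc=[9,3]
#14 0x7d→b15/s1 MISS; vc=[9,3,11]
#15 0x5b→b11/s1 VC-HIT; vc=[9,3,15]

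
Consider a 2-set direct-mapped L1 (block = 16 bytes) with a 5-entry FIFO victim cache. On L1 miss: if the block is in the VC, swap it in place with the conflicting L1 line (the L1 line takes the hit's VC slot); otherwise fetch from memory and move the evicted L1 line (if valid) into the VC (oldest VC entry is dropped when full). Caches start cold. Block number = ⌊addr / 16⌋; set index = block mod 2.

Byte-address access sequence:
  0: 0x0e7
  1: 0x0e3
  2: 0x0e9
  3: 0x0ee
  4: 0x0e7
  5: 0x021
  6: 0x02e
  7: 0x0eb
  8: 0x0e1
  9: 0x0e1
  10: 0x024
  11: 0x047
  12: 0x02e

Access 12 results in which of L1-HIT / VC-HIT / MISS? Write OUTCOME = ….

OUTCOME = VC-HIT

  [0] addr=0xe7 blk=14 s=0: MISS | VC []
  [1] addr=0xe3 blk=14 s=0: L1-HIT | VC []
  [2] addr=0xe9 blk=14 s=0: L1-HIT | VC []
  [3] addr=0xee blk=14 s=0: L1-HIT | VC []
  [4] addr=0xe7 blk=14 s=0: L1-HIT | VC []
  [5] addr=0x21 blk=2 s=0: MISS | VC [14]
  [6] addr=0x2e blk=2 s=0: L1-HIT | VC [14]
  [7] addr=0xeb blk=14 s=0: VC-HIT | VC [2]
  [8] addr=0xe1 blk=14 s=0: L1-HIT | VC [2]
  [9] addr=0xe1 blk=14 s=0: L1-HIT | VC [2]
  [10] addr=0x24 blk=2 s=0: VC-HIT | VC [14]
  [11] addr=0x47 blk=4 s=0: MISS | VC [14, 2]
  [12] addr=0x2e blk=2 s=0: VC-HIT | VC [14, 4]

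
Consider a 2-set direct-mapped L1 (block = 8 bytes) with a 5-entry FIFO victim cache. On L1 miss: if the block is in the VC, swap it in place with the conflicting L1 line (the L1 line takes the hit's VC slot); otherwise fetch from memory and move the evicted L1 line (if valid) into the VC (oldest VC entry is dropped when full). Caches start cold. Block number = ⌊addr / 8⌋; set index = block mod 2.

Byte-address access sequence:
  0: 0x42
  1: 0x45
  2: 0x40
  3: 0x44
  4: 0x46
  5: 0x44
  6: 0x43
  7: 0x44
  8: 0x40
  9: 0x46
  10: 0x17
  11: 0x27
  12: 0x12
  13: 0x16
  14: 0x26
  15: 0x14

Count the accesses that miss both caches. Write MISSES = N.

MISSES = 3

#0 0x42→b8/s0 MISS; vc=[]
#1 0x45→b8/s0 L1-HIT; vc=[]
#2 0x40→b8/s0 L1-HIT; vc=[]
#3 0x44→b8/s0 L1-HIT; vc=[]
#4 0x46→b8/s0 L1-HIT; vc=[]
#5 0x44→b8/s0 L1-HIT; vc=[]
#6 0x43→b8/s0 L1-HIT; vc=[]
#7 0x44→b8/s0 L1-HIT; vc=[]
#8 0x40→b8/s0 L1-HIT; vc=[]
#9 0x46→b8/s0 L1-HIT; vc=[]
#10 0x17→b2/s0 MISS; vc=[8]
#11 0x27→b4/s0 MISS; vc=[8,2]
#12 0x12→b2/s0 VC-HIT; vc=[8,4]
#13 0x16→b2/s0 L1-HIT; vc=[8,4]
#14 0x26→b4/s0 VC-HIT; vc=[8,2]
#15 0x14→b2/s0 VC-HIT; vc=[8,4]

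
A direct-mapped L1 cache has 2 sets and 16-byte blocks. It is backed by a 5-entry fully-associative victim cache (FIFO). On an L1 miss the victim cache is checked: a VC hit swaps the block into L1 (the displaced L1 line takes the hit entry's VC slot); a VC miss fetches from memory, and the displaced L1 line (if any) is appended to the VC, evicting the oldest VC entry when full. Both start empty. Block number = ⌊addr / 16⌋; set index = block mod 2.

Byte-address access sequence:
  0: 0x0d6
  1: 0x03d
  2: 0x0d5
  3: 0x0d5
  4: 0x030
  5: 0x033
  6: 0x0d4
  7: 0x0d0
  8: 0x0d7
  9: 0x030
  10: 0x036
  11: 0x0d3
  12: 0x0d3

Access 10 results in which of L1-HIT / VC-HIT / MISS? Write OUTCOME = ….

0: 0xd6 (blk 13, set 1) → MISS  vc=[]
1: 0x3d (blk 3, set 1) → MISS  vc=[13]
2: 0xd5 (blk 13, set 1) → VC-HIT  vc=[3]
3: 0xd5 (blk 13, set 1) → L1-HIT  vc=[3]
4: 0x30 (blk 3, set 1) → VC-HIT  vc=[13]
5: 0x33 (blk 3, set 1) → L1-HIT  vc=[13]
6: 0xd4 (blk 13, set 1) → VC-HIT  vc=[3]
7: 0xd0 (blk 13, set 1) → L1-HIT  vc=[3]
8: 0xd7 (blk 13, set 1) → L1-HIT  vc=[3]
9: 0x30 (blk 3, set 1) → VC-HIT  vc=[13]
10: 0x36 (blk 3, set 1) → L1-HIT  vc=[13]
11: 0xd3 (blk 13, set 1) → VC-HIT  vc=[3]
12: 0xd3 (blk 13, set 1) → L1-HIT  vc=[3]

OUTCOME = L1-HIT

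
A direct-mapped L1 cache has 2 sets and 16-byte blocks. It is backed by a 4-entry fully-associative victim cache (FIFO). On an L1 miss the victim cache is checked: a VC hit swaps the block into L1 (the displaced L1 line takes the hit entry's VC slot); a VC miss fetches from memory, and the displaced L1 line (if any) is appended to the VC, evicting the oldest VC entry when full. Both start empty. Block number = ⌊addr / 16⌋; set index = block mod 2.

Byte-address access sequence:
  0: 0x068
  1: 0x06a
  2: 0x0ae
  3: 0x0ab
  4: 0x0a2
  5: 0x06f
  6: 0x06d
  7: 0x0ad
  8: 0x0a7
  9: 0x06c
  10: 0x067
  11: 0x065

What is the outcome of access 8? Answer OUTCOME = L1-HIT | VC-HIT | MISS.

OUTCOME = L1-HIT

  [0] addr=0x68 blk=6 s=0: MISS | VC []
  [1] addr=0x6a blk=6 s=0: L1-HIT | VC []
  [2] addr=0xae blk=10 s=0: MISS | VC [6]
  [3] addr=0xab blk=10 s=0: L1-HIT | VC [6]
  [4] addr=0xa2 blk=10 s=0: L1-HIT | VC [6]
  [5] addr=0x6f blk=6 s=0: VC-HIT | VC [10]
  [6] addr=0x6d blk=6 s=0: L1-HIT | VC [10]
  [7] addr=0xad blk=10 s=0: VC-HIT | VC [6]
  [8] addr=0xa7 blk=10 s=0: L1-HIT | VC [6]
  [9] addr=0x6c blk=6 s=0: VC-HIT | VC [10]
  [10] addr=0x67 blk=6 s=0: L1-HIT | VC [10]
  [11] addr=0x65 blk=6 s=0: L1-HIT | VC [10]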